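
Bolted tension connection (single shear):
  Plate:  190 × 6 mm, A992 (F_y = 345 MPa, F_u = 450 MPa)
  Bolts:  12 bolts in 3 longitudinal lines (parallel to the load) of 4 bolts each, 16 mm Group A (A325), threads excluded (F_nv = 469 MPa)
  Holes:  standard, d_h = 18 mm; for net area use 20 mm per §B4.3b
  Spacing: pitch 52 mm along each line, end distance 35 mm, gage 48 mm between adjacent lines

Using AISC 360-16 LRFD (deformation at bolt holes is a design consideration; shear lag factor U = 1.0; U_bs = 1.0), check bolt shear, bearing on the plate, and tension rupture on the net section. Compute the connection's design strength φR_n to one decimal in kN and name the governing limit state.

Bolt shear: A_b = π(16)²/4 = 201.06 mm². φR_n = 0.75 × 469 × 201.06 × 12 × 1 = 848.7 kN.
Bearing (6 mm plate, F_u = 450 MPa): end bolts L_c = 35 − 18/2 = 26, R_n = min(1.2×26×6×450, 2.4×16×6×450) = 84.24 kN/bolt; interior L_c = 52 − 18 = 34, R_n = 103.68 kN/bolt. φR_n = 0.75 × (3×84.24 + 9×103.68) = 889.4 kN.
Tension rupture (net): A_n = (190 − 3×20)×6 = 780 mm² (U = 1.0, A_e = A_n). φR_n = 0.75 × 450 × 780 = 263.3 kN.
Governing: min(848.7, 889.4, 263.3) = 263.3 kN → net-section rupture.

263.3 kN (net-section rupture governs)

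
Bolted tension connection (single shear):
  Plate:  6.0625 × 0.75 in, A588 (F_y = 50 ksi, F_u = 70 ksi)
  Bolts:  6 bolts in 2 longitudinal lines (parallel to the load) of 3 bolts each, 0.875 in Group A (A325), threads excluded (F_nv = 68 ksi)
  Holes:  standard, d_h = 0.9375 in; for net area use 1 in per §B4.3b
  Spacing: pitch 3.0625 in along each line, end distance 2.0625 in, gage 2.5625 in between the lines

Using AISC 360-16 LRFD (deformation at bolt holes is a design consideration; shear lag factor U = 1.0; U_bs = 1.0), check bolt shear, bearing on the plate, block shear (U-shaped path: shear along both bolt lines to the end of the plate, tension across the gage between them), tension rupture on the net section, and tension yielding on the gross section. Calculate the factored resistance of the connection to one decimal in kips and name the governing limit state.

Bolt shear: A_b = π(0.875)²/4 = 0.60132 in². φR_n = 0.75 × 68 × 0.60132 × 6 × 1 = 184.0 kips.
Bearing (0.75 in plate, F_u = 70 ksi): end bolts L_c = 2.0625 − 0.9375/2 = 1.59375, R_n = min(1.2×1.59375×0.75×70, 2.4×0.875×0.75×70) = 100.41 kips/bolt; interior L_c = 3.0625 − 0.9375 = 2.125, R_n = 110.25 kips/bolt. φR_n = 0.75 × (2×100.41 + 4×110.25) = 481.4 kips.
Block shear: shear path 2×[2.0625+2×3.0625] = 2×8.1875 in, A_gv = 12.281, A_nv = 2×(8.1875 − 2.5×1)×0.75 = 8.5313 in²; tension across gage: (2.5625 − 1×1)×0.75 = 1.1719 in². R_n = min(0.6×70×8.5313, 0.6×50×12.281) + 1.0×70×1.1719 = min(358.31, 368.43) + 82.033 = 440.34 kips. φR_n = 0.75 × 440.34 = 330.3 kips.
Tension rupture (net): A_n = (6.0625 − 2×1)×0.75 = 3.0469 in² (U = 1.0, A_e = A_n). φR_n = 0.75 × 70 × 3.0469 = 160.0 kips.
Tension yield (gross): A_g = 6.0625×0.75 = 4.5469 in². φR_n = 0.90 × 50 × 4.5469 = 204.6 kips.
Governing: min(184.0, 481.4, 330.3, 160.0, 204.6) = 160.0 kips → net-section rupture.

160.0 kips (net-section rupture governs)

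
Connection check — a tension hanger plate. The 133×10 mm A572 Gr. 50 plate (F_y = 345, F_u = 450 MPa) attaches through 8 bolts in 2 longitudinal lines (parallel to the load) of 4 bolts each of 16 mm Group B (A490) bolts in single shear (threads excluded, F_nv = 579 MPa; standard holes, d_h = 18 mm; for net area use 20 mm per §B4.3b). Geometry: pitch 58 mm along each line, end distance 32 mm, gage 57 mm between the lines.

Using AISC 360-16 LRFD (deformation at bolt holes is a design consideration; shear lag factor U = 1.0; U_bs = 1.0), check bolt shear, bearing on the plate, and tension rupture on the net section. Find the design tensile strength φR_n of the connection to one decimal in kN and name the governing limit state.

Bolt shear: A_b = π(16)²/4 = 201.06 mm². φR_n = 0.75 × 579 × 201.06 × 8 × 1 = 698.5 kN.
Bearing (10 mm plate, F_u = 450 MPa): end bolts L_c = 32 − 18/2 = 23, R_n = min(1.2×23×10×450, 2.4×16×10×450) = 124.2 kN/bolt; interior L_c = 58 − 18 = 40, R_n = 172.8 kN/bolt. φR_n = 0.75 × (2×124.2 + 6×172.8) = 963.9 kN.
Tension rupture (net): A_n = (133 − 2×20)×10 = 930 mm² (U = 1.0, A_e = A_n). φR_n = 0.75 × 450 × 930 = 313.9 kN.
Governing: min(698.5, 963.9, 313.9) = 313.9 kN → net-section rupture.

313.9 kN (net-section rupture governs)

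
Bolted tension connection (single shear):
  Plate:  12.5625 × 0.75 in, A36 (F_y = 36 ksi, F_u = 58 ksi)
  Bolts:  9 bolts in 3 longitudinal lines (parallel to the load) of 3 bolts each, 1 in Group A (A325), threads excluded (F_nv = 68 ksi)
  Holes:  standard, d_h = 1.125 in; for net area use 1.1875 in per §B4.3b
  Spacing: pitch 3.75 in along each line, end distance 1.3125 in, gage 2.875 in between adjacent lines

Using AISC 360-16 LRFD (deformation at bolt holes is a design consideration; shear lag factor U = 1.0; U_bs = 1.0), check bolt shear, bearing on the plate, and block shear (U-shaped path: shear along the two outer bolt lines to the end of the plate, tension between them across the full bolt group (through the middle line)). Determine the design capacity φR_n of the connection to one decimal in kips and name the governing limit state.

324.3 kips (block shear governs)

Bolt shear: A_b = π(1)²/4 = 0.7854 in². φR_n = 0.75 × 68 × 0.7854 × 9 × 1 = 360.5 kips.
Bearing (0.75 in plate, F_u = 58 ksi): end bolts L_c = 1.3125 − 1.125/2 = 0.75, R_n = min(1.2×0.75×0.75×58, 2.4×1×0.75×58) = 39.15 kips/bolt; interior L_c = 3.75 − 1.125 = 2.625, R_n = 104.4 kips/bolt. φR_n = 0.75 × (3×39.15 + 6×104.4) = 557.9 kips.
Block shear: shear path 2×[1.3125+2×3.75] = 2×8.8125 in, A_gv = 13.219, A_nv = 2×(8.8125 − 2.5×1.1875)×0.75 = 8.7656 in²; tension across gage: (5.75 − 2×1.1875)×0.75 = 2.5313 in². R_n = min(0.6×58×8.7656, 0.6×36×13.219) + 1.0×58×2.5313 = min(305.04, 285.53) + 146.82 = 432.35 kips. φR_n = 0.75 × 432.35 = 324.3 kips.
Governing: min(360.5, 557.9, 324.3) = 324.3 kips → block shear.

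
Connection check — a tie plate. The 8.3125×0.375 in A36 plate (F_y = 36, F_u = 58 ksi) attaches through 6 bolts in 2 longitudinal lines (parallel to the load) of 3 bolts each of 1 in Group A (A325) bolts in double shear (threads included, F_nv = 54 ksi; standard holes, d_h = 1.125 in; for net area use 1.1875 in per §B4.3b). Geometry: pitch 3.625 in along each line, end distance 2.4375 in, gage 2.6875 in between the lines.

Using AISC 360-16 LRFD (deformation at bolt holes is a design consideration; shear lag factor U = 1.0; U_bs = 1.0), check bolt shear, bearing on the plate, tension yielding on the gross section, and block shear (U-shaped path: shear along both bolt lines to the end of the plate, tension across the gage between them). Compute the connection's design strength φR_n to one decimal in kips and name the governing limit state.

Bolt shear: A_b = π(1)²/4 = 0.7854 in². φR_n = 0.75 × 54 × 0.7854 × 6 × 2 = 381.7 kips.
Bearing (0.375 in plate, F_u = 58 ksi): end bolts L_c = 2.4375 − 1.125/2 = 1.875, R_n = min(1.2×1.875×0.375×58, 2.4×1×0.375×58) = 48.938 kips/bolt; interior L_c = 3.625 − 1.125 = 2.5, R_n = 52.2 kips/bolt. φR_n = 0.75 × (2×48.938 + 4×52.2) = 230.0 kips.
Tension yield (gross): A_g = 8.3125×0.375 = 3.1172 in². φR_n = 0.90 × 36 × 3.1172 = 101.0 kips.
Block shear: shear path 2×[2.4375+2×3.625] = 2×9.6875 in, A_gv = 7.2656, A_nv = 2×(9.6875 − 2.5×1.1875)×0.375 = 5.0391 in²; tension across gage: (2.6875 − 1×1.1875)×0.375 = 0.5625 in². R_n = min(0.6×58×5.0391, 0.6×36×7.2656) + 1.0×58×0.5625 = min(175.36, 156.94) + 32.625 = 189.57 kips. φR_n = 0.75 × 189.57 = 142.2 kips.
Governing: min(381.7, 230.0, 101.0, 142.2) = 101.0 kips → gross-section yield.

101.0 kips (gross-section yield governs)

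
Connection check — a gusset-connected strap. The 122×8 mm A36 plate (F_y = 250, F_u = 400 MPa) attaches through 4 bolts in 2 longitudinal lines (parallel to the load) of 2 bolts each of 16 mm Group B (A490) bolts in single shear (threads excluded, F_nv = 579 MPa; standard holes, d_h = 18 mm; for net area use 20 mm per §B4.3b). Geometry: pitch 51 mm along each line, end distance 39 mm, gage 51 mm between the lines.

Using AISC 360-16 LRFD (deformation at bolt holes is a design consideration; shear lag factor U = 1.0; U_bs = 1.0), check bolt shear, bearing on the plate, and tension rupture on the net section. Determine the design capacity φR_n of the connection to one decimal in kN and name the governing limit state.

196.8 kN (net-section rupture governs)

Bolt shear: A_b = π(16)²/4 = 201.06 mm². φR_n = 0.75 × 579 × 201.06 × 4 × 1 = 349.2 kN.
Bearing (8 mm plate, F_u = 400 MPa): end bolts L_c = 39 − 18/2 = 30, R_n = min(1.2×30×8×400, 2.4×16×8×400) = 115.2 kN/bolt; interior L_c = 51 − 18 = 33, R_n = 122.88 kN/bolt. φR_n = 0.75 × (2×115.2 + 2×122.88) = 357.1 kN.
Tension rupture (net): A_n = (122 − 2×20)×8 = 656 mm² (U = 1.0, A_e = A_n). φR_n = 0.75 × 400 × 656 = 196.8 kN.
Governing: min(349.2, 357.1, 196.8) = 196.8 kN → net-section rupture.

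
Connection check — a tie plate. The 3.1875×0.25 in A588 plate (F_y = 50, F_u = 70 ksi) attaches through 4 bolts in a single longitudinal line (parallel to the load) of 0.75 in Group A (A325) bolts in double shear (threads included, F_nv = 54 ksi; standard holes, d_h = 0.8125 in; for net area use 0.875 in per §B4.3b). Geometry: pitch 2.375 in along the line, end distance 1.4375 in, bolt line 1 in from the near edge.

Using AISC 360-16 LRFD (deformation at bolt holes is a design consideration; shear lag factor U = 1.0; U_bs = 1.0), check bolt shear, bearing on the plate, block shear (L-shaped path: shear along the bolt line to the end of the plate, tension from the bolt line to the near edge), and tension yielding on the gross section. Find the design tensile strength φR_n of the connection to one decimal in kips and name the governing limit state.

Bolt shear: A_b = π(0.75)²/4 = 0.44179 in². φR_n = 0.75 × 54 × 0.44179 × 4 × 2 = 143.1 kips.
Bearing (0.25 in plate, F_u = 70 ksi): end bolts L_c = 1.4375 − 0.8125/2 = 1.03125, R_n = min(1.2×1.03125×0.25×70, 2.4×0.75×0.25×70) = 21.656 kips/bolt; interior L_c = 2.375 − 0.8125 = 1.5625, R_n = 31.5 kips/bolt. φR_n = 0.75 × (1×21.656 + 3×31.5) = 87.1 kips.
Block shear: shear path 1×[1.4375+3×2.375] = 1×8.5625 in, A_gv = 2.1406, A_nv = 1×(8.5625 − 3.5×0.875)×0.25 = 1.375 in²; tension to near edge: (1 − 0.5×0.875)×0.25 = 0.14063 in². R_n = min(0.6×70×1.375, 0.6×50×2.1406) + 1.0×70×0.14063 = min(57.75, 64.218) + 9.8441 = 67.594 kips. φR_n = 0.75 × 67.594 = 50.7 kips.
Tension yield (gross): A_g = 3.1875×0.25 = 0.79688 in². φR_n = 0.90 × 50 × 0.79688 = 35.9 kips.
Governing: min(143.1, 87.1, 50.7, 35.9) = 35.9 kips → gross-section yield.

35.9 kips (gross-section yield governs)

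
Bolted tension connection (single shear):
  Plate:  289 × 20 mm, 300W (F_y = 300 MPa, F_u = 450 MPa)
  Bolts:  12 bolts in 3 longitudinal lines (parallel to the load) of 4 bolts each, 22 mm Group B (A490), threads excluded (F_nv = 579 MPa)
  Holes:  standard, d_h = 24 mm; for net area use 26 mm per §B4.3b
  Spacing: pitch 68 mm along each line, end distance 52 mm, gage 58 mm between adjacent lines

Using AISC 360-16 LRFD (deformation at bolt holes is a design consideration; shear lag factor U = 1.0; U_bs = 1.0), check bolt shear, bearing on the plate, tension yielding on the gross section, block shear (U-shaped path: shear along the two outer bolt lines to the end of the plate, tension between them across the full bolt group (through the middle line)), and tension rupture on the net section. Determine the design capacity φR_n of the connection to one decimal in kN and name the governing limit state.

Bolt shear: A_b = π(22)²/4 = 380.13 mm². φR_n = 0.75 × 579 × 380.13 × 12 × 1 = 1980.9 kN.
Bearing (20 mm plate, F_u = 450 MPa): end bolts L_c = 52 − 24/2 = 40, R_n = min(1.2×40×20×450, 2.4×22×20×450) = 432 kN/bolt; interior L_c = 68 − 24 = 44, R_n = 475.2 kN/bolt. φR_n = 0.75 × (3×432 + 9×475.2) = 4179.6 kN.
Tension yield (gross): A_g = 289×20 = 5780 mm². φR_n = 0.90 × 300 × 5780 = 1560.6 kN.
Block shear: shear path 2×[52+3×68] = 2×256 mm, A_gv = 10240, A_nv = 2×(256 − 3.5×26)×20 = 6600 mm²; tension across gage: (116 − 2×26)×20 = 1280 mm². R_n = min(0.6×450×6600, 0.6×300×10240) + 1.0×450×1280 = min(1782, 1843.2) + 576 = 2358 kN. φR_n = 0.75 × 2358 = 1768.5 kN.
Tension rupture (net): A_n = (289 − 3×26)×20 = 4220 mm² (U = 1.0, A_e = A_n). φR_n = 0.75 × 450 × 4220 = 1424.3 kN.
Governing: min(1980.9, 4179.6, 1560.6, 1768.5, 1424.3) = 1424.3 kN → net-section rupture.

1424.3 kN (net-section rupture governs)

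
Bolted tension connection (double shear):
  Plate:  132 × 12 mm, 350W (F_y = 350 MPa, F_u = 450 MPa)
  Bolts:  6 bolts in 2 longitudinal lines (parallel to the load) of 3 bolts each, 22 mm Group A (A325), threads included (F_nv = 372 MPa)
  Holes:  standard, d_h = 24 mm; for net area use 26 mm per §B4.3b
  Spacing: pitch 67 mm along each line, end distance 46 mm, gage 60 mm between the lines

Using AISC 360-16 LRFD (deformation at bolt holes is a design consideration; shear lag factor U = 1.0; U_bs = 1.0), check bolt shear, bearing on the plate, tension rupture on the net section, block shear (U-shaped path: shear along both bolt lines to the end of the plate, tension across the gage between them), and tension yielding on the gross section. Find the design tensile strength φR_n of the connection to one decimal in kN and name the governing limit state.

324.0 kN (net-section rupture governs)

Bolt shear: A_b = π(22)²/4 = 380.13 mm². φR_n = 0.75 × 372 × 380.13 × 6 × 2 = 1272.7 kN.
Bearing (12 mm plate, F_u = 450 MPa): end bolts L_c = 46 − 24/2 = 34, R_n = min(1.2×34×12×450, 2.4×22×12×450) = 220.32 kN/bolt; interior L_c = 67 − 24 = 43, R_n = 278.64 kN/bolt. φR_n = 0.75 × (2×220.32 + 4×278.64) = 1166.4 kN.
Tension rupture (net): A_n = (132 − 2×26)×12 = 960 mm² (U = 1.0, A_e = A_n). φR_n = 0.75 × 450 × 960 = 324.0 kN.
Block shear: shear path 2×[46+2×67] = 2×180 mm, A_gv = 4320, A_nv = 2×(180 − 2.5×26)×12 = 2760 mm²; tension across gage: (60 − 1×26)×12 = 408 mm². R_n = min(0.6×450×2760, 0.6×350×4320) + 1.0×450×408 = min(745.2, 907.2) + 183.6 = 928.8 kN. φR_n = 0.75 × 928.8 = 696.6 kN.
Tension yield (gross): A_g = 132×12 = 1584 mm². φR_n = 0.90 × 350 × 1584 = 499.0 kN.
Governing: min(1272.7, 1166.4, 324.0, 696.6, 499.0) = 324.0 kN → net-section rupture.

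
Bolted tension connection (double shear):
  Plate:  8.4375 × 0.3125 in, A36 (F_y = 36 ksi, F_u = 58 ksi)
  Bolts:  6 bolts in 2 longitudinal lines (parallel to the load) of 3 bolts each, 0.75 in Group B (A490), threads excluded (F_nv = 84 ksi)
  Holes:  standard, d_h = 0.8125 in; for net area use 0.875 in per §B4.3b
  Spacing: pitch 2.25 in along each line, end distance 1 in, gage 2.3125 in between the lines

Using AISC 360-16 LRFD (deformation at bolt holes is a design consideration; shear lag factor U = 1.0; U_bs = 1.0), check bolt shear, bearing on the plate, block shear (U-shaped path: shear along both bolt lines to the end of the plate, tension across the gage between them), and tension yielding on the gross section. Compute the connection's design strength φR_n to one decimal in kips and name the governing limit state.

73.6 kips (block shear governs)

Bolt shear: A_b = π(0.75)²/4 = 0.44179 in². φR_n = 0.75 × 84 × 0.44179 × 6 × 2 = 334.0 kips.
Bearing (0.3125 in plate, F_u = 58 ksi): end bolts L_c = 1 − 0.8125/2 = 0.59375, R_n = min(1.2×0.59375×0.3125×58, 2.4×0.75×0.3125×58) = 12.914 kips/bolt; interior L_c = 2.25 − 0.8125 = 1.4375, R_n = 31.266 kips/bolt. φR_n = 0.75 × (2×12.914 + 4×31.266) = 113.2 kips.
Block shear: shear path 2×[1+2×2.25] = 2×5.5 in, A_gv = 3.4375, A_nv = 2×(5.5 − 2.5×0.875)×0.3125 = 2.0703 in²; tension across gage: (2.3125 − 1×0.875)×0.3125 = 0.44922 in². R_n = min(0.6×58×2.0703, 0.6×36×3.4375) + 1.0×58×0.44922 = min(72.046, 74.25) + 26.055 = 98.101 kips. φR_n = 0.75 × 98.101 = 73.6 kips.
Tension yield (gross): A_g = 8.4375×0.3125 = 2.6367 in². φR_n = 0.90 × 36 × 2.6367 = 85.4 kips.
Governing: min(334.0, 113.2, 73.6, 85.4) = 73.6 kips → block shear.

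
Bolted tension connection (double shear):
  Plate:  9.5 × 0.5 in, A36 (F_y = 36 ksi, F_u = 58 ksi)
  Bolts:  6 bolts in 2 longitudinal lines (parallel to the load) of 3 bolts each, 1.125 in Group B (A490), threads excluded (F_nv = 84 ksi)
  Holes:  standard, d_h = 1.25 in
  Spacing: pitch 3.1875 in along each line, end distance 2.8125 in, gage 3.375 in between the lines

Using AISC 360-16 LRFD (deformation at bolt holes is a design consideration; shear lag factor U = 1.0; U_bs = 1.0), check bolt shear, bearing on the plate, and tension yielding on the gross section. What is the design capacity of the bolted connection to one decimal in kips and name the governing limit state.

153.9 kips (gross-section yield governs)

Bolt shear: A_b = π(1.125)²/4 = 0.99402 in². φR_n = 0.75 × 84 × 0.99402 × 6 × 2 = 751.5 kips.
Bearing (0.5 in plate, F_u = 58 ksi): end bolts L_c = 2.8125 − 1.25/2 = 2.1875, R_n = min(1.2×2.1875×0.5×58, 2.4×1.125×0.5×58) = 76.125 kips/bolt; interior L_c = 3.1875 − 1.25 = 1.9375, R_n = 67.425 kips/bolt. φR_n = 0.75 × (2×76.125 + 4×67.425) = 316.5 kips.
Tension yield (gross): A_g = 9.5×0.5 = 4.75 in². φR_n = 0.90 × 36 × 4.75 = 153.9 kips.
Governing: min(751.5, 316.5, 153.9) = 153.9 kips → gross-section yield.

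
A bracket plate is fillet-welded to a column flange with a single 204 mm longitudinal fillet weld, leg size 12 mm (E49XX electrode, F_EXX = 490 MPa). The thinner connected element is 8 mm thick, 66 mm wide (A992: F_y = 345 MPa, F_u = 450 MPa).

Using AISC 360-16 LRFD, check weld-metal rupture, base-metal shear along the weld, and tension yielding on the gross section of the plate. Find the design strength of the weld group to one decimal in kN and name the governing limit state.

163.9 kN (gross-section yield governs)

Weld metal: throat = 0.707×12 = 8.484 mm, L = 204 mm. φR_n = 0.75 × 0.6 × 490 × 8.484 × 204 = 381.6 kN.
Base metal shear (8 mm plate): yield φR_n = 1.0×0.6×345×8×204 = 337.8 kN; rupture φR_n = 0.75×0.6×450×8×204 = 330.5 kN; take 330.5 kN (rupture).
Tension yield (gross): A_g = 66×8 = 528 mm². φR_n = 0.90 × 345 × 528 = 163.9 kN.
Governing: min(381.6, 330.5, 163.9) = 163.9 kN → gross-section yield.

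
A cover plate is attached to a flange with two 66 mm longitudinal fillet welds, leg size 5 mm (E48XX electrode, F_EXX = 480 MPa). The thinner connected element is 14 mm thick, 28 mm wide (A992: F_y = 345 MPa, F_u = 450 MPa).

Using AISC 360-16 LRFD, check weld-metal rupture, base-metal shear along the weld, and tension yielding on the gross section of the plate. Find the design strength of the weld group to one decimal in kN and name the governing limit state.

Weld metal: throat = 0.707×5 = 3.535 mm, L = 2×66 = 132 mm. φR_n = 0.75 × 0.6 × 480 × 3.535 × 132 = 100.8 kN.
Base metal shear (14 mm plate): yield φR_n = 1.0×0.6×345×14×132 = 382.5 kN; rupture φR_n = 0.75×0.6×450×14×132 = 374.2 kN; take 374.2 kN (rupture).
Tension yield (gross): A_g = 28×14 = 392 mm². φR_n = 0.90 × 345 × 392 = 121.7 kN.
Governing: min(100.8, 374.2, 121.7) = 100.8 kN → weld metal.

100.8 kN (weld metal governs)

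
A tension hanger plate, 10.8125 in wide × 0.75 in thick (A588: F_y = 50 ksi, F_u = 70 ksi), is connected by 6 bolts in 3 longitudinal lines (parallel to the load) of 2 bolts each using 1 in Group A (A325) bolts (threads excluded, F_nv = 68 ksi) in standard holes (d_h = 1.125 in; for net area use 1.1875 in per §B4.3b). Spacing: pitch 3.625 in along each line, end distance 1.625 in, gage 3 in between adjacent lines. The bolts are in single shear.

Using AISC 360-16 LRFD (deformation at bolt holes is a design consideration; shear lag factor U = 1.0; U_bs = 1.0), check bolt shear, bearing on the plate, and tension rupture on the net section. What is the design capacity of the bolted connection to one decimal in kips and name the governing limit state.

240.3 kips (bolt shear governs)

Bolt shear: A_b = π(1)²/4 = 0.7854 in². φR_n = 0.75 × 68 × 0.7854 × 6 × 1 = 240.3 kips.
Bearing (0.75 in plate, F_u = 70 ksi): end bolts L_c = 1.625 − 1.125/2 = 1.0625, R_n = min(1.2×1.0625×0.75×70, 2.4×1×0.75×70) = 66.938 kips/bolt; interior L_c = 3.625 − 1.125 = 2.5, R_n = 126 kips/bolt. φR_n = 0.75 × (3×66.938 + 3×126) = 434.1 kips.
Tension rupture (net): A_n = (10.8125 − 3×1.1875)×0.75 = 5.4375 in² (U = 1.0, A_e = A_n). φR_n = 0.75 × 70 × 5.4375 = 285.5 kips.
Governing: min(240.3, 434.1, 285.5) = 240.3 kips → bolt shear.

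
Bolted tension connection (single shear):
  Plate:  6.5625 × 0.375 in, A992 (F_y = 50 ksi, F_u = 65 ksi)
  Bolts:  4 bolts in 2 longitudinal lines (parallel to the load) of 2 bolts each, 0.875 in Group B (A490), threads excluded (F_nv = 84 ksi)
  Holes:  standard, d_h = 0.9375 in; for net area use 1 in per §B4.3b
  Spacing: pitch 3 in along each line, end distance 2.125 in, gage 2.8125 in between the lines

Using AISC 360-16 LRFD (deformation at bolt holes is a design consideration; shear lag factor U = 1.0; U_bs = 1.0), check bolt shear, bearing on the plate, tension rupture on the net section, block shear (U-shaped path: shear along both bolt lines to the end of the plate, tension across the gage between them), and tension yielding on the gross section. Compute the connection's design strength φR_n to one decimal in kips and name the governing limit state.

83.4 kips (net-section rupture governs)

Bolt shear: A_b = π(0.875)²/4 = 0.60132 in². φR_n = 0.75 × 84 × 0.60132 × 4 × 1 = 151.5 kips.
Bearing (0.375 in plate, F_u = 65 ksi): end bolts L_c = 2.125 − 0.9375/2 = 1.65625, R_n = min(1.2×1.65625×0.375×65, 2.4×0.875×0.375×65) = 48.445 kips/bolt; interior L_c = 3 − 0.9375 = 2.0625, R_n = 51.188 kips/bolt. φR_n = 0.75 × (2×48.445 + 2×51.188) = 149.4 kips.
Tension rupture (net): A_n = (6.5625 − 2×1)×0.375 = 1.7109 in² (U = 1.0, A_e = A_n). φR_n = 0.75 × 65 × 1.7109 = 83.4 kips.
Block shear: shear path 2×[2.125+1×3] = 2×5.125 in, A_gv = 3.8438, A_nv = 2×(5.125 − 1.5×1)×0.375 = 2.7188 in²; tension across gage: (2.8125 − 1×1)×0.375 = 0.67969 in². R_n = min(0.6×65×2.7188, 0.6×50×3.8438) + 1.0×65×0.67969 = min(106.03, 115.31) + 44.18 = 150.21 kips. φR_n = 0.75 × 150.21 = 112.7 kips.
Tension yield (gross): A_g = 6.5625×0.375 = 2.4609 in². φR_n = 0.90 × 50 × 2.4609 = 110.7 kips.
Governing: min(151.5, 149.4, 83.4, 112.7, 110.7) = 83.4 kips → net-section rupture.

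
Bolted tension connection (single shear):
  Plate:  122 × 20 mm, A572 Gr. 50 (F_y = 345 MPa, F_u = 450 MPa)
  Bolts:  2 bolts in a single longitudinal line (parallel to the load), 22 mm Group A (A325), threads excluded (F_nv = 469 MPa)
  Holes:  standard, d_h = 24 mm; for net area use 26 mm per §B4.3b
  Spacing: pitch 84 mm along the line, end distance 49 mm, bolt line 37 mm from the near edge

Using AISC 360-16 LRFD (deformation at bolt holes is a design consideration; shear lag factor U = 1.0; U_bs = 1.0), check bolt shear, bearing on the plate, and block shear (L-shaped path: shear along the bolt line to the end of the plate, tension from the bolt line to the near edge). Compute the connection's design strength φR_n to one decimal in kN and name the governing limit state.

267.4 kN (bolt shear governs)

Bolt shear: A_b = π(22)²/4 = 380.13 mm². φR_n = 0.75 × 469 × 380.13 × 2 × 1 = 267.4 kN.
Bearing (20 mm plate, F_u = 450 MPa): end bolts L_c = 49 − 24/2 = 37, R_n = min(1.2×37×20×450, 2.4×22×20×450) = 399.6 kN/bolt; interior L_c = 84 − 24 = 60, R_n = 475.2 kN/bolt. φR_n = 0.75 × (1×399.6 + 1×475.2) = 656.1 kN.
Block shear: shear path 1×[49+1×84] = 1×133 mm, A_gv = 2660, A_nv = 1×(133 − 1.5×26)×20 = 1880 mm²; tension to near edge: (37 − 0.5×26)×20 = 480 mm². R_n = min(0.6×450×1880, 0.6×345×2660) + 1.0×450×480 = min(507.6, 550.62) + 216 = 723.6 kN. φR_n = 0.75 × 723.6 = 542.7 kN.
Governing: min(267.4, 656.1, 542.7) = 267.4 kN → bolt shear.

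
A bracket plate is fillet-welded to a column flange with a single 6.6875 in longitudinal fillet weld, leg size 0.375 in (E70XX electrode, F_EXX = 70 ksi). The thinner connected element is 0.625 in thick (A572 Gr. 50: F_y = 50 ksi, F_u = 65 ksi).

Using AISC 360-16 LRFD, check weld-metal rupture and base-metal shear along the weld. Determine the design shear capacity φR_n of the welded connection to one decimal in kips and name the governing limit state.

55.9 kips (weld metal governs)

Weld metal: throat = 0.707×0.375 = 0.26513 in, L = 6.6875 in. φR_n = 0.75 × 0.6 × 70 × 0.26513 × 6.6875 = 55.9 kips.
Base metal shear (0.625 in plate): yield φR_n = 1.0×0.6×50×0.625×6.6875 = 125.4 kips; rupture φR_n = 0.75×0.6×65×0.625×6.6875 = 122.3 kips; take 122.3 kips (rupture).
Governing: min(55.9, 122.3) = 55.9 kips → weld metal.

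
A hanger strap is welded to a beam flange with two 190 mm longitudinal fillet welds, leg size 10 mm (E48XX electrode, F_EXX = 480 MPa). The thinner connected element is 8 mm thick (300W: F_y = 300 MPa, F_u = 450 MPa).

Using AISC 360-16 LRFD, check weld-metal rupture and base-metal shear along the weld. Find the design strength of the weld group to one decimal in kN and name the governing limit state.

547.2 kN (base-metal shear governs)

Weld metal: throat = 0.707×10 = 7.07 mm, L = 2×190 = 380 mm. φR_n = 0.75 × 0.6 × 480 × 7.07 × 380 = 580.3 kN.
Base metal shear (8 mm plate): yield φR_n = 1.0×0.6×300×8×380 = 547.2 kN; rupture φR_n = 0.75×0.6×450×8×380 = 615.6 kN; take 547.2 kN (yield).
Governing: min(580.3, 547.2) = 547.2 kN → base-metal shear.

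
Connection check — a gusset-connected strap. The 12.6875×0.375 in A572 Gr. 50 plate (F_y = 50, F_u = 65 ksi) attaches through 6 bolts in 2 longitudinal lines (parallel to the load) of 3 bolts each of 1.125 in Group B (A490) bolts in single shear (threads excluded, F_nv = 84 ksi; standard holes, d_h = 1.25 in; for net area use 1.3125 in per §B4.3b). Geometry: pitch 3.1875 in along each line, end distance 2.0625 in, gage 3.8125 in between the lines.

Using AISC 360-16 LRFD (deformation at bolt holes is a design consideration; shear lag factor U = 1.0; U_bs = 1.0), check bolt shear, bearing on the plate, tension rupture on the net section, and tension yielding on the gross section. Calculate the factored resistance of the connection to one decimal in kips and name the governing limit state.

Bolt shear: A_b = π(1.125)²/4 = 0.99402 in². φR_n = 0.75 × 84 × 0.99402 × 6 × 1 = 375.7 kips.
Bearing (0.375 in plate, F_u = 65 ksi): end bolts L_c = 2.0625 − 1.25/2 = 1.4375, R_n = min(1.2×1.4375×0.375×65, 2.4×1.125×0.375×65) = 42.047 kips/bolt; interior L_c = 3.1875 − 1.25 = 1.9375, R_n = 56.672 kips/bolt. φR_n = 0.75 × (2×42.047 + 4×56.672) = 233.1 kips.
Tension rupture (net): A_n = (12.6875 − 2×1.3125)×0.375 = 3.7734 in² (U = 1.0, A_e = A_n). φR_n = 0.75 × 65 × 3.7734 = 184.0 kips.
Tension yield (gross): A_g = 12.6875×0.375 = 4.7578 in². φR_n = 0.90 × 50 × 4.7578 = 214.1 kips.
Governing: min(375.7, 233.1, 184.0, 214.1) = 184.0 kips → net-section rupture.

184.0 kips (net-section rupture governs)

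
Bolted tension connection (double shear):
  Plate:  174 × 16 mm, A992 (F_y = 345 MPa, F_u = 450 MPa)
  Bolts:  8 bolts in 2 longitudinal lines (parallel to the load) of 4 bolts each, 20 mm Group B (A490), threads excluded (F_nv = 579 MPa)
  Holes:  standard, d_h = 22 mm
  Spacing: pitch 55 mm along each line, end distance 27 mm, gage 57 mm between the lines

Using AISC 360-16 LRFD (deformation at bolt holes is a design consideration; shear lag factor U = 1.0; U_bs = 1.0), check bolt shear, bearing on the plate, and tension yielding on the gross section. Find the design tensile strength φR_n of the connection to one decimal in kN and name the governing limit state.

864.4 kN (gross-section yield governs)

Bolt shear: A_b = π(20)²/4 = 314.16 mm². φR_n = 0.75 × 579 × 314.16 × 8 × 2 = 2182.8 kN.
Bearing (16 mm plate, F_u = 450 MPa): end bolts L_c = 27 − 22/2 = 16, R_n = min(1.2×16×16×450, 2.4×20×16×450) = 138.24 kN/bolt; interior L_c = 55 − 22 = 33, R_n = 285.12 kN/bolt. φR_n = 0.75 × (2×138.24 + 6×285.12) = 1490.4 kN.
Tension yield (gross): A_g = 174×16 = 2784 mm². φR_n = 0.90 × 345 × 2784 = 864.4 kN.
Governing: min(2182.8, 1490.4, 864.4) = 864.4 kN → gross-section yield.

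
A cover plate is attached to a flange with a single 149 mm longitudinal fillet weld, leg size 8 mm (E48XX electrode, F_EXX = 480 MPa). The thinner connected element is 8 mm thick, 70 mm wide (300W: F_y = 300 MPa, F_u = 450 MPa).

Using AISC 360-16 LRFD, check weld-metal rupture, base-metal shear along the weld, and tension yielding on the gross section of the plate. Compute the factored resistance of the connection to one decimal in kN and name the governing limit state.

151.2 kN (gross-section yield governs)

Weld metal: throat = 0.707×8 = 5.656 mm, L = 149 mm. φR_n = 0.75 × 0.6 × 480 × 5.656 × 149 = 182.0 kN.
Base metal shear (8 mm plate): yield φR_n = 1.0×0.6×300×8×149 = 214.6 kN; rupture φR_n = 0.75×0.6×450×8×149 = 241.4 kN; take 214.6 kN (yield).
Tension yield (gross): A_g = 70×8 = 560 mm². φR_n = 0.90 × 300 × 560 = 151.2 kN.
Governing: min(182.0, 214.6, 151.2) = 151.2 kN → gross-section yield.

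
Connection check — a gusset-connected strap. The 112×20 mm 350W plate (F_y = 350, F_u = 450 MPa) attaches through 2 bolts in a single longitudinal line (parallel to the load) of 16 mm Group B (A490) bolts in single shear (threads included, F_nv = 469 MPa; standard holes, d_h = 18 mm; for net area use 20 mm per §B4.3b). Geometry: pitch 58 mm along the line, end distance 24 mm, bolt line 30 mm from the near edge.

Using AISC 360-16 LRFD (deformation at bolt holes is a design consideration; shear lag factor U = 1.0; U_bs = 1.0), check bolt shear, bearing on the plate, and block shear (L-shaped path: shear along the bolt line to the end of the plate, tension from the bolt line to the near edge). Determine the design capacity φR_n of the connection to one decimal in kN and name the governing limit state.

Bolt shear: A_b = π(16)²/4 = 201.06 mm². φR_n = 0.75 × 469 × 201.06 × 2 × 1 = 141.4 kN.
Bearing (20 mm plate, F_u = 450 MPa): end bolts L_c = 24 − 18/2 = 15, R_n = min(1.2×15×20×450, 2.4×16×20×450) = 162 kN/bolt; interior L_c = 58 − 18 = 40, R_n = 345.6 kN/bolt. φR_n = 0.75 × (1×162 + 1×345.6) = 380.7 kN.
Block shear: shear path 1×[24+1×58] = 1×82 mm, A_gv = 1640, A_nv = 1×(82 − 1.5×20)×20 = 1040 mm²; tension to near edge: (30 − 0.5×20)×20 = 400 mm². R_n = min(0.6×450×1040, 0.6×350×1640) + 1.0×450×400 = min(280.8, 344.4) + 180 = 460.8 kN. φR_n = 0.75 × 460.8 = 345.6 kN.
Governing: min(141.4, 380.7, 345.6) = 141.4 kN → bolt shear.

141.4 kN (bolt shear governs)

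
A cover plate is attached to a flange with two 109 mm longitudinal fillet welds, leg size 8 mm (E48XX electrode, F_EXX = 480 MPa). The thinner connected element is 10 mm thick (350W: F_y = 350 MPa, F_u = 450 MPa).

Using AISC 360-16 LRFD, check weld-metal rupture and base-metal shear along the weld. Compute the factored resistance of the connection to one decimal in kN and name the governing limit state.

266.3 kN (weld metal governs)

Weld metal: throat = 0.707×8 = 5.656 mm, L = 2×109 = 218 mm. φR_n = 0.75 × 0.6 × 480 × 5.656 × 218 = 266.3 kN.
Base metal shear (10 mm plate): yield φR_n = 1.0×0.6×350×10×218 = 457.8 kN; rupture φR_n = 0.75×0.6×450×10×218 = 441.5 kN; take 441.5 kN (rupture).
Governing: min(266.3, 441.5) = 266.3 kN → weld metal.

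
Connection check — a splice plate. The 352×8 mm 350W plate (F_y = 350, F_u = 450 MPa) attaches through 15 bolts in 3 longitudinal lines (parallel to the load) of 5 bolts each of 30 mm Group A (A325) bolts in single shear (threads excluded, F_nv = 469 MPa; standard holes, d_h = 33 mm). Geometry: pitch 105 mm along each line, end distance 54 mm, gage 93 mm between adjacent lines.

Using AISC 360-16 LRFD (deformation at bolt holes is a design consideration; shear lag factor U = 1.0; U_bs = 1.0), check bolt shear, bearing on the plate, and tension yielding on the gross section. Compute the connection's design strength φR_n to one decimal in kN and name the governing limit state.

Bolt shear: A_b = π(30)²/4 = 706.86 mm². φR_n = 0.75 × 469 × 706.86 × 15 × 1 = 3729.6 kN.
Bearing (8 mm plate, F_u = 450 MPa): end bolts L_c = 54 − 33/2 = 37.5, R_n = min(1.2×37.5×8×450, 2.4×30×8×450) = 162 kN/bolt; interior L_c = 105 − 33 = 72, R_n = 259.2 kN/bolt. φR_n = 0.75 × (3×162 + 12×259.2) = 2697.3 kN.
Tension yield (gross): A_g = 352×8 = 2816 mm². φR_n = 0.90 × 350 × 2816 = 887.0 kN.
Governing: min(3729.6, 2697.3, 887.0) = 887.0 kN → gross-section yield.

887.0 kN (gross-section yield governs)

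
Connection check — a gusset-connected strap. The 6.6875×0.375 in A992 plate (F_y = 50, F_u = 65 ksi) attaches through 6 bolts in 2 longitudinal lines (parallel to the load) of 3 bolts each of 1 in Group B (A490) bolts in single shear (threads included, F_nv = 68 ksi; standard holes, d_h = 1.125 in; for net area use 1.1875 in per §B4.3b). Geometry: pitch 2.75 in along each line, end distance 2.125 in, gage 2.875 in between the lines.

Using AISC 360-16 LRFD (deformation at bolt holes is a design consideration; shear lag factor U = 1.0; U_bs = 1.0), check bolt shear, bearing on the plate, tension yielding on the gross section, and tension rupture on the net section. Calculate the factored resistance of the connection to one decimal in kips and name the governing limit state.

Bolt shear: A_b = π(1)²/4 = 0.7854 in². φR_n = 0.75 × 68 × 0.7854 × 6 × 1 = 240.3 kips.
Bearing (0.375 in plate, F_u = 65 ksi): end bolts L_c = 2.125 − 1.125/2 = 1.5625, R_n = min(1.2×1.5625×0.375×65, 2.4×1×0.375×65) = 45.703 kips/bolt; interior L_c = 2.75 − 1.125 = 1.625, R_n = 47.531 kips/bolt. φR_n = 0.75 × (2×45.703 + 4×47.531) = 211.1 kips.
Tension yield (gross): A_g = 6.6875×0.375 = 2.5078 in². φR_n = 0.90 × 50 × 2.5078 = 112.9 kips.
Tension rupture (net): A_n = (6.6875 − 2×1.1875)×0.375 = 1.6172 in² (U = 1.0, A_e = A_n). φR_n = 0.75 × 65 × 1.6172 = 78.8 kips.
Governing: min(240.3, 211.1, 112.9, 78.8) = 78.8 kips → net-section rupture.

78.8 kips (net-section rupture governs)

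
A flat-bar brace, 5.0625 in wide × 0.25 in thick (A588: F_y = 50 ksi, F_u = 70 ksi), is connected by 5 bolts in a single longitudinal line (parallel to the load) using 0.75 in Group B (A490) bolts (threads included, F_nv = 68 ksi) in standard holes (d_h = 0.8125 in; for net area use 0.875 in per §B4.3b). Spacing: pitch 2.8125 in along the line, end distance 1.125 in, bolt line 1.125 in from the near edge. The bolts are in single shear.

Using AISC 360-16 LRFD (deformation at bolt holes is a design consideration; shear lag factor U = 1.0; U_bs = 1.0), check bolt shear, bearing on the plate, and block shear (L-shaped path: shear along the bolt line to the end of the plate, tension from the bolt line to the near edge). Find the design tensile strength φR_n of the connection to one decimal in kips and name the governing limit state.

Bolt shear: A_b = π(0.75)²/4 = 0.44179 in². φR_n = 0.75 × 68 × 0.44179 × 5 × 1 = 112.7 kips.
Bearing (0.25 in plate, F_u = 70 ksi): end bolts L_c = 1.125 − 0.8125/2 = 0.71875, R_n = min(1.2×0.71875×0.25×70, 2.4×0.75×0.25×70) = 15.094 kips/bolt; interior L_c = 2.8125 − 0.8125 = 2, R_n = 31.5 kips/bolt. φR_n = 0.75 × (1×15.094 + 4×31.5) = 105.8 kips.
Block shear: shear path 1×[1.125+4×2.8125] = 1×12.375 in, A_gv = 3.0938, A_nv = 1×(12.375 − 4.5×0.875)×0.25 = 2.1094 in²; tension to near edge: (1.125 − 0.5×0.875)×0.25 = 0.17188 in². R_n = min(0.6×70×2.1094, 0.6×50×3.0938) + 1.0×70×0.17188 = min(88.595, 92.814) + 12.032 = 100.63 kips. φR_n = 0.75 × 100.63 = 75.5 kips.
Governing: min(112.7, 105.8, 75.5) = 75.5 kips → block shear.

75.5 kips (block shear governs)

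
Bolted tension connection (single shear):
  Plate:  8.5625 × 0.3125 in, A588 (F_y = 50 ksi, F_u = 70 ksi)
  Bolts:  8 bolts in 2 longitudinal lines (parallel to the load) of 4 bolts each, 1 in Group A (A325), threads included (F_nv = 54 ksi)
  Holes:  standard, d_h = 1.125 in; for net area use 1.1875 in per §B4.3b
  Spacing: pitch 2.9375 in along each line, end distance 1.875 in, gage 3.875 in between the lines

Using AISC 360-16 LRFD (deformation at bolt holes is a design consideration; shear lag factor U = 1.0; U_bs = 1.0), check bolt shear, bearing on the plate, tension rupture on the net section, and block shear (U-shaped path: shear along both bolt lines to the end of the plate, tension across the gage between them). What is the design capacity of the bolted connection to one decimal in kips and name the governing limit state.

101.5 kips (net-section rupture governs)

Bolt shear: A_b = π(1)²/4 = 0.7854 in². φR_n = 0.75 × 54 × 0.7854 × 8 × 1 = 254.5 kips.
Bearing (0.3125 in plate, F_u = 70 ksi): end bolts L_c = 1.875 − 1.125/2 = 1.3125, R_n = min(1.2×1.3125×0.3125×70, 2.4×1×0.3125×70) = 34.453 kips/bolt; interior L_c = 2.9375 − 1.125 = 1.8125, R_n = 47.578 kips/bolt. φR_n = 0.75 × (2×34.453 + 6×47.578) = 265.8 kips.
Tension rupture (net): A_n = (8.5625 − 2×1.1875)×0.3125 = 1.9336 in² (U = 1.0, A_e = A_n). φR_n = 0.75 × 70 × 1.9336 = 101.5 kips.
Block shear: shear path 2×[1.875+3×2.9375] = 2×10.6875 in, A_gv = 6.6797, A_nv = 2×(10.6875 − 3.5×1.1875)×0.3125 = 4.082 in²; tension across gage: (3.875 − 1×1.1875)×0.3125 = 0.83984 in². R_n = min(0.6×70×4.082, 0.6×50×6.6797) + 1.0×70×0.83984 = min(171.44, 200.39) + 58.789 = 230.23 kips. φR_n = 0.75 × 230.23 = 172.7 kips.
Governing: min(254.5, 265.8, 101.5, 172.7) = 101.5 kips → net-section rupture.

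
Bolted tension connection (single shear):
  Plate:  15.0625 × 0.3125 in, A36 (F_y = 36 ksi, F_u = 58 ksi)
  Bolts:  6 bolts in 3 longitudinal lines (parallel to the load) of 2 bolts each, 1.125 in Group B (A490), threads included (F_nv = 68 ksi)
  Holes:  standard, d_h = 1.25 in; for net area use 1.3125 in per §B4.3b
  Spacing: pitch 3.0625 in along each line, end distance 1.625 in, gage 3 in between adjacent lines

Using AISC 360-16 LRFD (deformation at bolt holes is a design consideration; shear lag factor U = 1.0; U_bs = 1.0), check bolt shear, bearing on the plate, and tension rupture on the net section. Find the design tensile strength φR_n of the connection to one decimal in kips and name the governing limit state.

Bolt shear: A_b = π(1.125)²/4 = 0.99402 in². φR_n = 0.75 × 68 × 0.99402 × 6 × 1 = 304.2 kips.
Bearing (0.3125 in plate, F_u = 58 ksi): end bolts L_c = 1.625 − 1.25/2 = 1, R_n = min(1.2×1×0.3125×58, 2.4×1.125×0.3125×58) = 21.75 kips/bolt; interior L_c = 3.0625 − 1.25 = 1.8125, R_n = 39.422 kips/bolt. φR_n = 0.75 × (3×21.75 + 3×39.422) = 137.6 kips.
Tension rupture (net): A_n = (15.0625 − 3×1.3125)×0.3125 = 3.4766 in² (U = 1.0, A_e = A_n). φR_n = 0.75 × 58 × 3.4766 = 151.2 kips.
Governing: min(304.2, 137.6, 151.2) = 137.6 kips → bearing.

137.6 kips (bearing governs)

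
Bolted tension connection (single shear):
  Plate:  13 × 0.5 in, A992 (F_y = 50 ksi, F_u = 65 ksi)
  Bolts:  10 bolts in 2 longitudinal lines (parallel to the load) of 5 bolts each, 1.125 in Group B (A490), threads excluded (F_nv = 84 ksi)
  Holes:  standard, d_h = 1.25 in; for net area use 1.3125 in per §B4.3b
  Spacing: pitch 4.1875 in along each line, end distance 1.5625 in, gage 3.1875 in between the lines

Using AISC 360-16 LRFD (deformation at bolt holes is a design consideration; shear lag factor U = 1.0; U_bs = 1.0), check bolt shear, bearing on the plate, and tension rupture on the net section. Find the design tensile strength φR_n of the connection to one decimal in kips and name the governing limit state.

Bolt shear: A_b = π(1.125)²/4 = 0.99402 in². φR_n = 0.75 × 84 × 0.99402 × 10 × 1 = 626.2 kips.
Bearing (0.5 in plate, F_u = 65 ksi): end bolts L_c = 1.5625 − 1.25/2 = 0.9375, R_n = min(1.2×0.9375×0.5×65, 2.4×1.125×0.5×65) = 36.563 kips/bolt; interior L_c = 4.1875 − 1.25 = 2.9375, R_n = 87.75 kips/bolt. φR_n = 0.75 × (2×36.563 + 8×87.75) = 581.3 kips.
Tension rupture (net): A_n = (13 − 2×1.3125)×0.5 = 5.1875 in² (U = 1.0, A_e = A_n). φR_n = 0.75 × 65 × 5.1875 = 252.9 kips.
Governing: min(626.2, 581.3, 252.9) = 252.9 kips → net-section rupture.

252.9 kips (net-section rupture governs)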